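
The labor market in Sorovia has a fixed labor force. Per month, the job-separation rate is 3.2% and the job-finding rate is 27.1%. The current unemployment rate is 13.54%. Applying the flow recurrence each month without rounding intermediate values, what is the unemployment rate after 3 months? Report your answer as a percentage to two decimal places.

With a fixed labor force, u_{t+1} = u_t + s·(1−u_t) − f·u_t = u_t·(1−s−f) + s.
Here 1−s−f = 0.697 and s = 0.032.
u_1 = 0.135400 × 0.697 + 0.032 = 0.126374.
u_2 = 0.126374 × 0.697 + 0.032 = 0.120083.
u_3 = 0.120083 × 0.697 + 0.032 = 0.115698.

Unemployment rate after three months ≈ 11.57%.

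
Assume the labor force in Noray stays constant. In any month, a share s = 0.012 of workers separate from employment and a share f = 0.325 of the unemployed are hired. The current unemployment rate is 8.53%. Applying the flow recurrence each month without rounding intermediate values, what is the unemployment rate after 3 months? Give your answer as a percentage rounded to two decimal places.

With a fixed labor force, u_{t+1} = u_t + s·(1−u_t) − f·u_t = u_t·(1−s−f) + s.
Here 1−s−f = 0.663 and s = 0.012.
u_1 = 0.085300 × 0.663 + 0.012 = 0.068554.
u_2 = 0.068554 × 0.663 + 0.012 = 0.057451.
u_3 = 0.057451 × 0.663 + 0.012 = 0.050090.

Unemployment rate after three months ≈ 5.01%.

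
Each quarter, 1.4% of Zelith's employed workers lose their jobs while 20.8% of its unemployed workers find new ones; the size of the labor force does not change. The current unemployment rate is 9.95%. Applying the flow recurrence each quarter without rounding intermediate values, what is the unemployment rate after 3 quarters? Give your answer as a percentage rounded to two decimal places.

Unemployment rate after three quarters ≈ 8.02%.

With a fixed labor force, u_{t+1} = u_t + s·(1−u_t) − f·u_t = u_t·(1−s−f) + s.
Here 1−s−f = 0.778 and s = 0.014.
u_1 = 0.099500 × 0.778 + 0.014 = 0.091411.
u_2 = 0.091411 × 0.778 + 0.014 = 0.085118.
u_3 = 0.085118 × 0.778 + 0.014 = 0.080222.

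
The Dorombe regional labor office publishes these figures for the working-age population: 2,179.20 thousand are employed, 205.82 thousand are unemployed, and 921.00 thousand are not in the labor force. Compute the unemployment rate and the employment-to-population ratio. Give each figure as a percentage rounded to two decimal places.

Unemployment rate ≈ 8.63%; employment-population ratio ≈ 65.92%.

Labor force = employed + unemployed = 2,179.20 + 205.82 = 2,385.02 thousand.
Working-age population = 2,385.02 + 921.00 = 3,306.02 thousand.
Unemployment rate = 205.82 / 2,385.02 = 8.63%.
Employment-population ratio = 2,179.20 / 3,306.02 = 65.92%.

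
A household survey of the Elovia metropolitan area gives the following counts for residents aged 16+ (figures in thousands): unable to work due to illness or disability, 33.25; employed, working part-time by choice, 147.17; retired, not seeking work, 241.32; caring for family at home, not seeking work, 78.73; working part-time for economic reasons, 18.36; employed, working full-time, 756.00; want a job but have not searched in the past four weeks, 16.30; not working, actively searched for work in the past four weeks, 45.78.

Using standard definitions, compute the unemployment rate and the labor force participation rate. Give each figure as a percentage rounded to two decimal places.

Employed = 147.17 + 18.36 + 756.00 = 921.53 thousand (anyone who worked, including part-time for economic reasons, counts as employed).
Unemployed = 45.78 thousand.
Labor force = 921.53 + 45.78 = 967.31 thousand.
Not in labor force = 33.25 + 241.32 + 78.73 + 16.30 = 369.60 thousand (those not working and not actively searching are outside the labor force — including those who want a job but have given up searching).
Civilian working-age population = 967.31 + 369.60 = 1,336.91 thousand.
Unemployment rate = 45.78 / 967.31 = 4.73%.
Labor force participation rate = 967.31 / 1,336.91 = 72.35%.

Unemployment rate ≈ 4.73%; labor force participation rate ≈ 72.35%.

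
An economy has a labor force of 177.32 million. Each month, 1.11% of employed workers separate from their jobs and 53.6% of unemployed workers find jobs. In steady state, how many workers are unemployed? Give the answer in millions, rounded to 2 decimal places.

About 3.60 million are unemployed in steady state.

Steady-state unemployment rate u* = s/(s+f) = 1.11/(1.11+53.6) = 0.020289.
Unemployed = u* × labor force = 0.020289 × 177.32 ≈ 3.60 million.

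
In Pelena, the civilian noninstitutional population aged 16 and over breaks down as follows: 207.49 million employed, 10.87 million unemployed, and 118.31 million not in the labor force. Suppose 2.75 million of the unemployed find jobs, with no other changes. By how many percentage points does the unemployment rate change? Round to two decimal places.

Initially, labor force = 207.49 + 10.87 = 218.36 million, so u = 10.87/218.36 = 4.98%.
After the change, unemployed falls and employed rises by 2.75; labor force unchanged → E = 210.24, U = 8.12, labor force = 218.36 million.
New unemployment rate = 8.12 / 218.36 = 3.72%.
Change = 3.72% − 4.98% = −1.26 percentage points.

The unemployment rate changes by −1.26 percentage points.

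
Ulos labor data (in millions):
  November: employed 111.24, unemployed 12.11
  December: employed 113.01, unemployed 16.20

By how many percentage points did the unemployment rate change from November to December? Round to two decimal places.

The unemployment rate changed by +2.72 percentage points.

November: labor force = 111.24 + 12.11 = 123.35; u = 12.11/123.35 = 9.82%.
December: labor force = 113.01 + 16.20 = 129.21; u = 16.20/129.21 = 12.54%.
Change = 12.54% − 9.82% = +2.72 pp.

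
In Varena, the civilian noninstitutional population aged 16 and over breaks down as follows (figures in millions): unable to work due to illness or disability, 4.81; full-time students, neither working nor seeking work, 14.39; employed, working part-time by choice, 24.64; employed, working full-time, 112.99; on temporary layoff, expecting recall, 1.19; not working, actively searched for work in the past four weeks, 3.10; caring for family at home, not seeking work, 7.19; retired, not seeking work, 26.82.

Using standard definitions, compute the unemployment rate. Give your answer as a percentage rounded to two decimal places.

Employed = 24.64 + 112.99 = 137.63 million.
Unemployed = 1.19 + 3.10 = 4.29 million (jobless and actively searching, or on temporary layoff).
Labor force = 137.63 + 4.29 = 141.92 million.
Unemployment rate = 4.29 / 141.92 = 3.02%.

Unemployment rate ≈ 3.02%.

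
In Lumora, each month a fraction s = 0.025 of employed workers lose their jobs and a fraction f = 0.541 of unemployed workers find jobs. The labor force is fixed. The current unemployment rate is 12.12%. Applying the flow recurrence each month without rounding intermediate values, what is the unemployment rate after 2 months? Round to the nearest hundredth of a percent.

With a fixed labor force, u_{t+1} = u_t + s·(1−u_t) − f·u_t = u_t·(1−s−f) + s.
Here 1−s−f = 0.434 and s = 0.025.
u_1 = 0.121200 × 0.434 + 0.025 = 0.077601.
u_2 = 0.077601 × 0.434 + 0.025 = 0.058679.

Unemployment rate after two months ≈ 5.87%.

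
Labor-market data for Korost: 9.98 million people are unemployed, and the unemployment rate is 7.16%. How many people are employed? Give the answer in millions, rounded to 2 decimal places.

Labor force = U / u = 9.98 / 0.0716 ≈ 139.39 million.
Employed = labor force − unemployed = 139.39 − 9.98 = 129.41 million.

About 129.41 million are employed.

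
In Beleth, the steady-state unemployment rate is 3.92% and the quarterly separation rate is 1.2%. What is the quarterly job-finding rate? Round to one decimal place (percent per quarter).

Job-finding rate ≈ 29.4% per quarter.

From u* = s/(s+f): f = s·(1−u)/u.
f = 1.2 × (1 − 0.0392) / 0.0392 = 1.1530 / 0.0392 ≈ 29.4% per quarter.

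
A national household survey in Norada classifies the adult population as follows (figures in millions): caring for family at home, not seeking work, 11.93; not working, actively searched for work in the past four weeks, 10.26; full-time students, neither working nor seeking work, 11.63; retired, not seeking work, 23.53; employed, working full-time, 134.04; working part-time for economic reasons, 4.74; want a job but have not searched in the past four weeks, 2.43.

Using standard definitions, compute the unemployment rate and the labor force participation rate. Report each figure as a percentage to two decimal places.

Unemployment rate ≈ 6.88%; labor force participation rate ≈ 75.06%.

Employed = 134.04 + 4.74 = 138.78 million (anyone who worked, including part-time for economic reasons, counts as employed).
Unemployed = 10.26 million.
Labor force = 138.78 + 10.26 = 149.04 million.
Not in labor force = 11.93 + 11.63 + 23.53 + 2.43 = 49.52 million (those not working and not actively searching are outside the labor force — including those who want a job but have given up searching).
Civilian working-age population = 149.04 + 49.52 = 198.56 million.
Unemployment rate = 10.26 / 149.04 = 6.88%.
Labor force participation rate = 149.04 / 198.56 = 75.06%.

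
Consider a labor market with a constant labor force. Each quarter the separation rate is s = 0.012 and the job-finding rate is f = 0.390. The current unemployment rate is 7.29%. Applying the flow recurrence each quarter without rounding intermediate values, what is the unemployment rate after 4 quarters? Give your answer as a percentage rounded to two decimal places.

With a fixed labor force, u_{t+1} = u_t + s·(1−u_t) − f·u_t = u_t·(1−s−f) + s.
Here 1−s−f = 0.598 and s = 0.012.
u_1 = 0.072900 × 0.598 + 0.012 = 0.055594.
u_2 = 0.055594 × 0.598 + 0.012 = 0.045245.
u_3 = 0.045245 × 0.598 + 0.012 = 0.039057.
u_4 = 0.039057 × 0.598 + 0.012 = 0.035356.

Unemployment rate after four quarters ≈ 3.54%.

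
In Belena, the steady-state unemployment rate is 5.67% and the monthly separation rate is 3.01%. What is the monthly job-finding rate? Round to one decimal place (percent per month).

Job-finding rate ≈ 50.1% per month.

From u* = s/(s+f): f = s·(1−u)/u.
f = 3.01 × (1 − 0.0567) / 0.0567 = 2.8393 / 0.0567 ≈ 50.1% per month.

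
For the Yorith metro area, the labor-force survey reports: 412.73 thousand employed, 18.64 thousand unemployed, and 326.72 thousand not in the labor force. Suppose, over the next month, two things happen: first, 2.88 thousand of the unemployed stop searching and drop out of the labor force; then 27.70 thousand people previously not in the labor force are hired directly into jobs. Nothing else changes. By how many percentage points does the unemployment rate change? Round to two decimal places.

The unemployment rate changes by −0.87 percentage points.

Initially, labor force = 412.73 + 18.64 = 431.37 thousand, so u = 18.64/431.37 = 4.32%.
After the first change, unemployed and labor force both fall by 2.88 → E = 412.73, U = 15.76, labor force = 428.49 thousand.
After the second change, employed and labor force both rise by 27.70; unemployed unchanged → E = 440.43, U = 15.76, labor force = 456.19 thousand.
New unemployment rate = 15.76 / 456.19 = 3.45%.
Change = 3.45% − 4.32% = −0.87 percentage points.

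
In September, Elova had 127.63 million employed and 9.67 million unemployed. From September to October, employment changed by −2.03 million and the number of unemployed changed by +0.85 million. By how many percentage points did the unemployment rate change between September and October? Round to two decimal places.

September: labor force = 127.63 + 9.67 = 137.30; u = 9.67/137.30 = 7.04%.
October: labor force = 125.60 + 10.52 = 136.12; u = 10.52/136.12 = 7.73%.
Change = 7.73% − 7.04% = +0.69 pp.

The unemployment rate changed by +0.69 percentage points.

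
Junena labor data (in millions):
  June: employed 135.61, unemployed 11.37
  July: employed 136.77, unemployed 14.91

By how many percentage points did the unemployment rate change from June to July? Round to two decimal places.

The unemployment rate changed by +2.09 percentage points.

June: labor force = 135.61 + 11.37 = 146.98; u = 11.37/146.98 = 7.74%.
July: labor force = 136.77 + 14.91 = 151.68; u = 14.91/151.68 = 9.83%.
Change = 9.83% − 7.74% = +2.09 pp.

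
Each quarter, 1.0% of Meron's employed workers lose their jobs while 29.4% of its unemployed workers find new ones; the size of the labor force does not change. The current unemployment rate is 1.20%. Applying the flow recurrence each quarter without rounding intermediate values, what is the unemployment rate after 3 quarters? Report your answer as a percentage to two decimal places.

Unemployment rate after three quarters ≈ 2.59%.

With a fixed labor force, u_{t+1} = u_t + s·(1−u_t) − f·u_t = u_t·(1−s−f) + s.
Here 1−s−f = 0.696 and s = 0.010.
u_1 = 0.012000 × 0.696 + 0.010 = 0.018352.
u_2 = 0.018352 × 0.696 + 0.010 = 0.022773.
u_3 = 0.022773 × 0.696 + 0.010 = 0.025850.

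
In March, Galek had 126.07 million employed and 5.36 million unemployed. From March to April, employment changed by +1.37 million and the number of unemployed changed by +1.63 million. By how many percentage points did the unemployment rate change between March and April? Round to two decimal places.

March: labor force = 126.07 + 5.36 = 131.43; u = 5.36/131.43 = 4.08%.
April: labor force = 127.44 + 6.99 = 134.43; u = 6.99/134.43 = 5.20%.
Change = 5.20% − 4.08% = +1.12 pp.

The unemployment rate changed by +1.12 percentage points.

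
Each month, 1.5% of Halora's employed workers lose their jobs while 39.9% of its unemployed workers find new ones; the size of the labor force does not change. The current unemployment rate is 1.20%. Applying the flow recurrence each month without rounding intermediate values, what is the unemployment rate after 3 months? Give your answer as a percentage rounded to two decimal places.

Unemployment rate after three months ≈ 3.14%.

With a fixed labor force, u_{t+1} = u_t + s·(1−u_t) − f·u_t = u_t·(1−s−f) + s.
Here 1−s−f = 0.586 and s = 0.015.
u_1 = 0.012000 × 0.586 + 0.015 = 0.022032.
u_2 = 0.022032 × 0.586 + 0.015 = 0.027911.
u_3 = 0.027911 × 0.586 + 0.015 = 0.031356.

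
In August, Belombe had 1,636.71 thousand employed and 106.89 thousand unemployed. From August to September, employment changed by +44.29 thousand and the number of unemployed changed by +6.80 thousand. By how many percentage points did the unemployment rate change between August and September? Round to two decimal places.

The unemployment rate changed by +0.20 percentage points.

August: labor force = 1,636.71 + 106.89 = 1,743.60; u = 106.89/1,743.60 = 6.13%.
September: labor force = 1,681.00 + 113.69 = 1,794.69; u = 113.69/1,794.69 = 6.33%.
Change = 6.33% − 6.13% = +0.20 pp.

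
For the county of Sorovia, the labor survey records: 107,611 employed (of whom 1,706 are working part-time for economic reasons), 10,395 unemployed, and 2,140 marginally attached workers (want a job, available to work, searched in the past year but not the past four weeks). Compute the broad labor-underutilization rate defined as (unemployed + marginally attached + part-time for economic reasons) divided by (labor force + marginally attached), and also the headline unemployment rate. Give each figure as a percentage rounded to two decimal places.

Labor force = 107,611 + 10,395 = 118,006.
Numerator = 10,395 + 2,140 + 1,706 = 14,241.
Denominator = 118,006 + 2,140 = 120,146.
Broad rate = 14,241 / 120,146 = 11.85%.
Headline unemployment rate = 10,395 / 118,006 = 8.81%.

Broad underutilization rate ≈ 11.85%; headline unemployment rate ≈ 8.81%.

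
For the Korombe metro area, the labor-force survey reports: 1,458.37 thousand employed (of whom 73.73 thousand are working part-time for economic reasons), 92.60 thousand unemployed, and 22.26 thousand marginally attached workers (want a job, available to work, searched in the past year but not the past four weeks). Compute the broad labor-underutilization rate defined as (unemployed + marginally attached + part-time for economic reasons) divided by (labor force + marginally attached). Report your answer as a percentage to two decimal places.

Labor force = 1,458.37 + 92.60 = 1,550.97 thousand.
Numerator = 92.60 + 22.26 + 73.73 = 188.59 thousand.
Denominator = 1,550.97 + 22.26 = 1,573.23 thousand.
Broad rate = 188.59 / 1,573.23 = 11.99%.

Broad underutilization rate ≈ 11.99%.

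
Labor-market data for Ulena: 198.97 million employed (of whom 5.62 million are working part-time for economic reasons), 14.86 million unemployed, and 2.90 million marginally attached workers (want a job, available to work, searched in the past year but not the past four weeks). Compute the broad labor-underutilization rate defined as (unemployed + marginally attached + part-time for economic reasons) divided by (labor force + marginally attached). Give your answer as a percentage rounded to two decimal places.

Labor force = 198.97 + 14.86 = 213.83 million.
Numerator = 14.86 + 2.90 + 5.62 = 23.38 million.
Denominator = 213.83 + 2.90 = 216.73 million.
Broad rate = 23.38 / 216.73 = 10.79%.

Broad underutilization rate ≈ 10.79%.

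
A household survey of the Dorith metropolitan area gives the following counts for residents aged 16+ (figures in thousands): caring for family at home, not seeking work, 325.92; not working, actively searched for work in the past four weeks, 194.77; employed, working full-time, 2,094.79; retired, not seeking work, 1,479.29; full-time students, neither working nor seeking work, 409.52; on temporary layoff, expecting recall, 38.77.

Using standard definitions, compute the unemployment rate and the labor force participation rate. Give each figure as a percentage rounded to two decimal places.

Employed = 2,094.79 thousand.
Unemployed = 194.77 + 38.77 = 233.54 thousand (jobless and actively searching, or on temporary layoff).
Labor force = 2,094.79 + 233.54 = 2,328.33 thousand.
Not in labor force = 325.92 + 1,479.29 + 409.52 = 2,214.73 thousand (those not working and not actively searching are outside the labor force).
Civilian working-age population = 2,328.33 + 2,214.73 = 4,543.06 thousand.
Unemployment rate = 233.54 / 2,328.33 = 10.03%.
Labor force participation rate = 2,328.33 / 4,543.06 = 51.25%.

Unemployment rate ≈ 10.03%; labor force participation rate ≈ 51.25%.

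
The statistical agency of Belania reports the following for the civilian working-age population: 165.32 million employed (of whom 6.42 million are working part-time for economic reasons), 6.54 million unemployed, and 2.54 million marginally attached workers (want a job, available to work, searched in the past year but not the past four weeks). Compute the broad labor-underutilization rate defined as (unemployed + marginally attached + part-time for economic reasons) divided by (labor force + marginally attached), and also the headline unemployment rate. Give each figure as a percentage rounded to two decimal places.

Labor force = 165.32 + 6.54 = 171.86 million.
Numerator = 6.54 + 2.54 + 6.42 = 15.50 million.
Denominator = 171.86 + 2.54 = 174.40 million.
Broad rate = 15.50 / 174.40 = 8.89%.
Headline unemployment rate = 6.54 / 171.86 = 3.81%.

Broad underutilization rate ≈ 8.89%; headline unemployment rate ≈ 3.81%.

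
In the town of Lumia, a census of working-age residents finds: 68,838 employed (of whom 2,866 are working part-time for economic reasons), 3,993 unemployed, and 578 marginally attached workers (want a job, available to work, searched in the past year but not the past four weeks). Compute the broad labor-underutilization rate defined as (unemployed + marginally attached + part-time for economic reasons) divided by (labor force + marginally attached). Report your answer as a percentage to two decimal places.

Labor force = 68,838 + 3,993 = 72,831.
Numerator = 3,993 + 578 + 2,866 = 7,437.
Denominator = 72,831 + 578 = 73,409.
Broad rate = 7,437 / 73,409 = 10.13%.

Broad underutilization rate ≈ 10.13%.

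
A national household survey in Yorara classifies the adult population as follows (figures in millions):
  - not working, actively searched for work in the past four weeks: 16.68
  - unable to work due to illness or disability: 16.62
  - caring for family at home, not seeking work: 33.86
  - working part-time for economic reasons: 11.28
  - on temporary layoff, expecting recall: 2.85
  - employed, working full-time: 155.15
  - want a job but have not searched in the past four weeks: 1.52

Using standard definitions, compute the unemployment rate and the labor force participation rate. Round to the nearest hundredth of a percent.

Employed = 11.28 + 155.15 = 166.43 million (anyone who worked, including part-time for economic reasons, counts as employed).
Unemployed = 16.68 + 2.85 = 19.53 million (jobless and actively searching, or on temporary layoff).
Labor force = 166.43 + 19.53 = 185.96 million.
Not in labor force = 16.62 + 33.86 + 1.52 = 52.00 million (those not working and not actively searching are outside the labor force — including those who want a job but have given up searching).
Civilian working-age population = 185.96 + 52.00 = 237.96 million.
Unemployment rate = 19.53 / 185.96 = 10.50%.
Labor force participation rate = 185.96 / 237.96 = 78.15%.

Unemployment rate ≈ 10.50%; labor force participation rate ≈ 78.15%.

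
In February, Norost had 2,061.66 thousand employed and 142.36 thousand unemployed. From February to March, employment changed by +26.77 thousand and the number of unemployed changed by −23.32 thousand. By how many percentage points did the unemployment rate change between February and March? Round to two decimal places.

February: labor force = 2,061.66 + 142.36 = 2,204.02; u = 142.36/2,204.02 = 6.46%.
March: labor force = 2,088.43 + 119.04 = 2,207.47; u = 119.04/2,207.47 = 5.39%.
Change = 5.39% − 6.46% = −1.07 pp.

The unemployment rate changed by −1.07 percentage points.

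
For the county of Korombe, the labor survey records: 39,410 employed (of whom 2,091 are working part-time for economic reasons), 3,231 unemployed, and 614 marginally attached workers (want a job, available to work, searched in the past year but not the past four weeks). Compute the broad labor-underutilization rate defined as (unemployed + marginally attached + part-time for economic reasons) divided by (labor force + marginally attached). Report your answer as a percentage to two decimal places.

Labor force = 39,410 + 3,231 = 42,641.
Numerator = 3,231 + 614 + 2,091 = 5,936.
Denominator = 42,641 + 614 = 43,255.
Broad rate = 5,936 / 43,255 = 13.72%.

Broad underutilization rate ≈ 13.72%.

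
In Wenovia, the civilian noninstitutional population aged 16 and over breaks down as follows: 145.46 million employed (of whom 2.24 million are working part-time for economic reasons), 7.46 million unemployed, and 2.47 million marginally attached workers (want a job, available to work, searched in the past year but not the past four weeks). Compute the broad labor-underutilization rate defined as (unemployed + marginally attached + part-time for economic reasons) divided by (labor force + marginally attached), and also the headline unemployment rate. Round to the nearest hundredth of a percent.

Broad underutilization rate ≈ 7.83%; headline unemployment rate ≈ 4.88%.

Labor force = 145.46 + 7.46 = 152.92 million.
Numerator = 7.46 + 2.47 + 2.24 = 12.17 million.
Denominator = 152.92 + 2.47 = 155.39 million.
Broad rate = 12.17 / 155.39 = 7.83%.
Headline unemployment rate = 7.46 / 152.92 = 4.88%.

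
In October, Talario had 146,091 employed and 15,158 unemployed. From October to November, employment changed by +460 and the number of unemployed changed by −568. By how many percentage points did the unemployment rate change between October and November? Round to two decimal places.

The unemployment rate changed by −0.35 percentage points.

October: labor force = 146,091 + 15,158 = 161,249; u = 15,158/161,249 = 9.40%.
November: labor force = 146,551 + 14,590 = 161,141; u = 14,590/161,141 = 9.05%.
Change = 9.05% − 9.40% = −0.35 pp.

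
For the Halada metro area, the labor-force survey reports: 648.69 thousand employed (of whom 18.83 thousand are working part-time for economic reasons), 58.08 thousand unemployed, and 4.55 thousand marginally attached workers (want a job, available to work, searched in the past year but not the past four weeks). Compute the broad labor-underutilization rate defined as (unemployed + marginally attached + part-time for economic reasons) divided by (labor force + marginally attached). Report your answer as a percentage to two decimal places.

Labor force = 648.69 + 58.08 = 706.77 thousand.
Numerator = 58.08 + 4.55 + 18.83 = 81.46 thousand.
Denominator = 706.77 + 4.55 = 711.32 thousand.
Broad rate = 81.46 / 711.32 = 11.45%.

Broad underutilization rate ≈ 11.45%.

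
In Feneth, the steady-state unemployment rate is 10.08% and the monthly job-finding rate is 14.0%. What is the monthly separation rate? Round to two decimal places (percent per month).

From u* = s/(s+f): s = u·f/(1−u).
s = 0.1008 × 14.0 / (1 − 0.1008) = 1.4112 / 0.8992 ≈ 1.57% per month.

Separation rate ≈ 1.57% per month.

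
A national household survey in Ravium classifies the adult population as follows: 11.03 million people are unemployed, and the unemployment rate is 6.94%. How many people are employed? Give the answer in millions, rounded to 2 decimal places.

About 147.90 million are employed.

Labor force = U / u = 11.03 / 0.0694 ≈ 158.93 million.
Employed = labor force − unemployed = 158.93 − 11.03 = 147.90 million.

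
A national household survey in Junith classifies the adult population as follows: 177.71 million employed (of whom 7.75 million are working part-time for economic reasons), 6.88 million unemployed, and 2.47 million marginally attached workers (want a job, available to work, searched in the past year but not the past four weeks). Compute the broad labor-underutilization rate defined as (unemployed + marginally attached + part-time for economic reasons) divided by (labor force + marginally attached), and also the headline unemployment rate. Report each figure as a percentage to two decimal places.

Broad underutilization rate ≈ 9.14%; headline unemployment rate ≈ 3.73%.

Labor force = 177.71 + 6.88 = 184.59 million.
Numerator = 6.88 + 2.47 + 7.75 = 17.10 million.
Denominator = 184.59 + 2.47 = 187.06 million.
Broad rate = 17.10 / 187.06 = 9.14%.
Headline unemployment rate = 6.88 / 184.59 = 3.73%.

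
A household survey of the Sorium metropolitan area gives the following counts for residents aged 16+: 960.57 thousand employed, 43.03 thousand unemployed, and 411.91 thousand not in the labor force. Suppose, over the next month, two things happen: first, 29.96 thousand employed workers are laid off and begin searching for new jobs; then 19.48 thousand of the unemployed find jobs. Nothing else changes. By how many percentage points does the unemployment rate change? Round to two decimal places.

Initially, labor force = 960.57 + 43.03 = 1,003.60 thousand, so u = 43.03/1,003.60 = 4.29%.
After the first change, employed falls and unemployed rises by 29.96; labor force unchanged → E = 930.61, U = 72.99, labor force = 1,003.60 thousand.
After the second change, unemployed falls and employed rises by 19.48; labor force unchanged → E = 950.09, U = 53.51, labor force = 1,003.60 thousand.
New unemployment rate = 53.51 / 1,003.60 = 5.33%.
Change = 5.33% − 4.29% = +1.04 percentage points.

The unemployment rate changes by +1.04 percentage points.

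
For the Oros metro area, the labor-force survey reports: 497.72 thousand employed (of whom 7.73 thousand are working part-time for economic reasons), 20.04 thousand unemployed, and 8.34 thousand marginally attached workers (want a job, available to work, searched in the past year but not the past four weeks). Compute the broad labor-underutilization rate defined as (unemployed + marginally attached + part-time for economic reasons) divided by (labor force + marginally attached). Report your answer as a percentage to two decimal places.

Labor force = 497.72 + 20.04 = 517.76 thousand.
Numerator = 20.04 + 8.34 + 7.73 = 36.11 thousand.
Denominator = 517.76 + 8.34 = 526.10 thousand.
Broad rate = 36.11 / 526.10 = 6.86%.

Broad underutilization rate ≈ 6.86%.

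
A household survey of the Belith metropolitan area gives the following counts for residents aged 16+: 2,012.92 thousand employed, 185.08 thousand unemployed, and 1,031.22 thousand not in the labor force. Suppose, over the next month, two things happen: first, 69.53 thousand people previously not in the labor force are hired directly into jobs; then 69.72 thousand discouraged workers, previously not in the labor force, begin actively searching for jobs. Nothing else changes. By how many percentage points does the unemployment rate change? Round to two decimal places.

Initially, labor force = 2,012.92 + 185.08 = 2,198.00 thousand, so u = 185.08/2,198.00 = 8.42%.
After the first change, employed and labor force both rise by 69.53; unemployed unchanged → E = 2,082.45, U = 185.08, labor force = 2,267.53 thousand.
After the second change, unemployed and labor force both rise by 69.72 → E = 2,082.45, U = 254.80, labor force = 2,337.25 thousand.
New unemployment rate = 254.80 / 2,337.25 = 10.90%.
Change = 10.90% − 8.42% = +2.48 percentage points.

The unemployment rate changes by +2.48 percentage points.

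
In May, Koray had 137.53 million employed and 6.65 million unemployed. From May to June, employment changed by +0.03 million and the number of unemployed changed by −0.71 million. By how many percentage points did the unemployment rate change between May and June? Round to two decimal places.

May: labor force = 137.53 + 6.65 = 144.18; u = 6.65/144.18 = 4.61%.
June: labor force = 137.56 + 5.94 = 143.50; u = 5.94/143.50 = 4.14%.
Change = 4.14% − 4.61% = −0.47 pp.

The unemployment rate changed by −0.47 percentage points.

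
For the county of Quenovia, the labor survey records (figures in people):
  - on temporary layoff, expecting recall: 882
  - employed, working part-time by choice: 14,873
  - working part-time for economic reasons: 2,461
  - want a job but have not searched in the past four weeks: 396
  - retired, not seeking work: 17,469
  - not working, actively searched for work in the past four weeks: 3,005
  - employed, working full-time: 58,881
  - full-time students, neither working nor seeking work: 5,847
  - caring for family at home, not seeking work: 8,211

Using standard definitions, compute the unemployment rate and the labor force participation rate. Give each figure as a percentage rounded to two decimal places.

Unemployment rate ≈ 4.85%; labor force participation rate ≈ 71.50%.

Employed = 14,873 + 2,461 + 58,881 = 76,215 (anyone who worked, including part-time for economic reasons, counts as employed).
Unemployed = 882 + 3,005 = 3,887 (jobless and actively searching, or on temporary layoff).
Labor force = 76,215 + 3,887 = 80,102.
Not in labor force = 396 + 17,469 + 5,847 + 8,211 = 31,923 (those not working and not actively searching are outside the labor force — including those who want a job but have given up searching).
Civilian working-age population = 80,102 + 31,923 = 112,025.
Unemployment rate = 3,887 / 80,102 = 4.85%.
Labor force participation rate = 80,102 / 112,025 = 71.50%.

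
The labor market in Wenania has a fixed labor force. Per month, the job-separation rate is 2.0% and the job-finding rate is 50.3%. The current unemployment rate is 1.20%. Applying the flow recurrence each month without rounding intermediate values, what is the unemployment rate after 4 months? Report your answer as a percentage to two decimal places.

Unemployment rate after four months ≈ 3.69%.

With a fixed labor force, u_{t+1} = u_t + s·(1−u_t) − f·u_t = u_t·(1−s−f) + s.
Here 1−s−f = 0.477 and s = 0.020.
u_1 = 0.012000 × 0.477 + 0.020 = 0.025724.
u_2 = 0.025724 × 0.477 + 0.020 = 0.032270.
u_3 = 0.032270 × 0.477 + 0.020 = 0.035393.
u_4 = 0.035393 × 0.477 + 0.020 = 0.036882.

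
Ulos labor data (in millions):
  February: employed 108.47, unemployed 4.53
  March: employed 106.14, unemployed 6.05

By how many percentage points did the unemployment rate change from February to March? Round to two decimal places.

February: labor force = 108.47 + 4.53 = 113.00; u = 4.53/113.00 = 4.01%.
March: labor force = 106.14 + 6.05 = 112.19; u = 6.05/112.19 = 5.39%.
Change = 5.39% − 4.01% = +1.38 pp.

The unemployment rate changed by +1.38 percentage points.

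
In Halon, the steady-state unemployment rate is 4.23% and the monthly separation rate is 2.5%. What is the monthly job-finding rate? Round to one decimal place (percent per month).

Job-finding rate ≈ 56.6% per month.

From u* = s/(s+f): f = s·(1−u)/u.
f = 2.5 × (1 − 0.0423) / 0.0423 = 2.3942 / 0.0423 ≈ 56.6% per month.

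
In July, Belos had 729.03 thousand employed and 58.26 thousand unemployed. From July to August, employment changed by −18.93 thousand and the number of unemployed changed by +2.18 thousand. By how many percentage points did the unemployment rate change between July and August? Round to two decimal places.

The unemployment rate changed by +0.44 percentage points.

July: labor force = 729.03 + 58.26 = 787.29; u = 58.26/787.29 = 7.40%.
August: labor force = 710.10 + 60.44 = 770.54; u = 60.44/770.54 = 7.84%.
Change = 7.84% − 7.40% = +0.44 pp.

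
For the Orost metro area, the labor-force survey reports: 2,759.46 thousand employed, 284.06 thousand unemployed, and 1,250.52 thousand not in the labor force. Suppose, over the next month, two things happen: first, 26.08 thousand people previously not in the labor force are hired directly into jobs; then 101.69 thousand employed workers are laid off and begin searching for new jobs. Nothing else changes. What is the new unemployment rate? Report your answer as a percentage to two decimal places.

Initially, labor force = 2,759.46 + 284.06 = 3,043.52 thousand, so u = 284.06/3,043.52 = 9.33%.
After the first change, employed and labor force both rise by 26.08; unemployed unchanged → E = 2,785.54, U = 284.06, labor force = 3,069.60 thousand.
After the second change, employed falls and unemployed rises by 101.69; labor force unchanged → E = 2,683.85, U = 385.75, labor force = 3,069.60 thousand.
New unemployment rate = 385.75 / 3,069.60 = 12.57%.

New unemployment rate ≈ 12.57%.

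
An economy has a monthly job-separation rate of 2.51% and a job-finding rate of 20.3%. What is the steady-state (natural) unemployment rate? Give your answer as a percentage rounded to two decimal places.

At steady state the flows balance: s·E = f·U, so U/(E+U) = s/(s+f).
u* = 2.51 / (2.51 + 20.3) = 2.51 / 22.81 = 11.00%.

Steady-state unemployment rate ≈ 11.00%.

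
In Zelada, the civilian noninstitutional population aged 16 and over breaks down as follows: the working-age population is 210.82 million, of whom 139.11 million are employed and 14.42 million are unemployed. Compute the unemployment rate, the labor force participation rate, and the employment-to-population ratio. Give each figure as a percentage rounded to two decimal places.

Unemployment rate ≈ 9.39%; labor force participation rate ≈ 72.83%; employment-population ratio ≈ 65.99%.

Labor force = employed + unemployed = 139.11 + 14.42 = 153.53 million.
Unemployment rate = 14.42 / 153.53 = 9.39%.
Labor force participation rate = 153.53 / 210.82 = 72.83%.
Employment-population ratio = 139.11 / 210.82 = 65.99%.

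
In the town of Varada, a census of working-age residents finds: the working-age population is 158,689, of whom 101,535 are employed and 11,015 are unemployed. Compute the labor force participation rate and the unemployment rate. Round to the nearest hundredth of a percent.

Labor force participation rate ≈ 70.92%; unemployment rate ≈ 9.79%.

Labor force = employed + unemployed = 101,535 + 11,015 = 112,550.
Unemployment rate = 11,015 / 112,550 = 9.79%.
Labor force participation rate = 112,550 / 158,689 = 70.92%.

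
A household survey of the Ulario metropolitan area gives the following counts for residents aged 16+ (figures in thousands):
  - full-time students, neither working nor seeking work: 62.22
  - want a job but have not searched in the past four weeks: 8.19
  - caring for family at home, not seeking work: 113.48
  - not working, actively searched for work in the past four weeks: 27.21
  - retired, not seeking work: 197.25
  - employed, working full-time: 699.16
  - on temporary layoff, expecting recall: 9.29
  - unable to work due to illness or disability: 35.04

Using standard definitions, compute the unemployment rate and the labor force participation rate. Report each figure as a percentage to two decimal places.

Employed = 699.16 thousand.
Unemployed = 27.21 + 9.29 = 36.50 thousand (jobless and actively searching, or on temporary layoff).
Labor force = 699.16 + 36.50 = 735.66 thousand.
Not in labor force = 62.22 + 8.19 + 113.48 + 197.25 + 35.04 = 416.18 thousand (those not working and not actively searching are outside the labor force — including those who want a job but have given up searching).
Civilian working-age population = 735.66 + 416.18 = 1,151.84 thousand.
Unemployment rate = 36.50 / 735.66 = 4.96%.
Labor force participation rate = 735.66 / 1,151.84 = 63.87%.

Unemployment rate ≈ 4.96%; labor force participation rate ≈ 63.87%.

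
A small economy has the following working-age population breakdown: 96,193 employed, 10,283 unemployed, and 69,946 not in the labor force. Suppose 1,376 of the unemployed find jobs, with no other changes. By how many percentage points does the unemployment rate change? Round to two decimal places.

Initially, labor force = 96,193 + 10,283 = 106,476, so u = 10,283/106,476 = 9.66%.
After the change, unemployed falls and employed rises by 1,376; labor force unchanged → E = 97,569, U = 8,907, labor force = 106,476.
New unemployment rate = 8,907 / 106,476 = 8.37%.
Change = 8.37% − 9.66% = −1.29 percentage points.

The unemployment rate changes by −1.29 percentage points.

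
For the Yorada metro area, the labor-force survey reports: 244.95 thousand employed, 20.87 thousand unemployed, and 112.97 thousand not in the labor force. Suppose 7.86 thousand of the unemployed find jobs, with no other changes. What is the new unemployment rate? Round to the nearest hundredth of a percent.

New unemployment rate ≈ 4.89%.

Initially, labor force = 244.95 + 20.87 = 265.82 thousand, so u = 20.87/265.82 = 7.85%.
After the change, unemployed falls and employed rises by 7.86; labor force unchanged → E = 252.81, U = 13.01, labor force = 265.82 thousand.
New unemployment rate = 13.01 / 265.82 = 4.89%.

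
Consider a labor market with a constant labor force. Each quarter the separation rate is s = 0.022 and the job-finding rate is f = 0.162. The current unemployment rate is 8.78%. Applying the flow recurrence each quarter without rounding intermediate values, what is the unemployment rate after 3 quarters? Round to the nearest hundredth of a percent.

Unemployment rate after three quarters ≈ 10.23%.

With a fixed labor force, u_{t+1} = u_t + s·(1−u_t) − f·u_t = u_t·(1−s−f) + s.
Here 1−s−f = 0.816 and s = 0.022.
u_1 = 0.087800 × 0.816 + 0.022 = 0.093645.
u_2 = 0.093645 × 0.816 + 0.022 = 0.098414.
u_3 = 0.098414 × 0.816 + 0.022 = 0.102306.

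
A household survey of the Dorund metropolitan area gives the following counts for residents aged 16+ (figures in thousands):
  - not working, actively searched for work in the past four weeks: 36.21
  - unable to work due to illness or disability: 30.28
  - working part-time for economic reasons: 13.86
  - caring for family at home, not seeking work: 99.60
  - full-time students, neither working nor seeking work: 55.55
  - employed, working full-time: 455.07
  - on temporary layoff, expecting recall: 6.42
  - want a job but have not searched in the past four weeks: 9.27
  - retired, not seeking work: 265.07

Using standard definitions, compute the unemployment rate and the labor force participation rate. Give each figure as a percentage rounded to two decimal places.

Unemployment rate ≈ 8.33%; labor force participation rate ≈ 52.67%.

Employed = 13.86 + 455.07 = 468.93 thousand (anyone who worked, including part-time for economic reasons, counts as employed).
Unemployed = 36.21 + 6.42 = 42.63 thousand (jobless and actively searching, or on temporary layoff).
Labor force = 468.93 + 42.63 = 511.56 thousand.
Not in labor force = 30.28 + 99.60 + 55.55 + 9.27 + 265.07 = 459.77 thousand (those not working and not actively searching are outside the labor force — including those who want a job but have given up searching).
Civilian working-age population = 511.56 + 459.77 = 971.33 thousand.
Unemployment rate = 42.63 / 511.56 = 8.33%.
Labor force participation rate = 511.56 / 971.33 = 52.67%.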